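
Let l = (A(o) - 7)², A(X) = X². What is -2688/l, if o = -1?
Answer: -224/3 ≈ -74.667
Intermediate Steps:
l = 36 (l = ((-1)² - 7)² = (1 - 7)² = (-6)² = 36)
-2688/l = -2688/36 = -2688*1/36 = -224/3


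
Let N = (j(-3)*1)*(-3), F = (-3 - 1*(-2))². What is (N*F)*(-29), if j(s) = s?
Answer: -261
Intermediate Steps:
F = 1 (F = (-3 + 2)² = (-1)² = 1)
N = 9 (N = -3*1*(-3) = -3*(-3) = 9)
(N*F)*(-29) = (9*1)*(-29) = 9*(-29) = -261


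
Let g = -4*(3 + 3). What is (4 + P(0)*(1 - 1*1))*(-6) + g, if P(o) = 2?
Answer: -48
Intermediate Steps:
g = -24 (g = -4*6 = -24)
(4 + P(0)*(1 - 1*1))*(-6) + g = (4 + 2*(1 - 1*1))*(-6) - 24 = (4 + 2*(1 - 1))*(-6) - 24 = (4 + 2*0)*(-6) - 24 = (4 + 0)*(-6) - 24 = 4*(-6) - 24 = -24 - 24 = -48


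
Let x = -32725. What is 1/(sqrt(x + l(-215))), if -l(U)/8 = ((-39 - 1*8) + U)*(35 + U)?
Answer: -I*sqrt(410005)/410005 ≈ -0.0015617*I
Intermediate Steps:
l(U) = -8*(-47 + U)*(35 + U) (l(U) = -8*((-39 - 1*8) + U)*(35 + U) = -8*((-39 - 8) + U)*(35 + U) = -8*(-47 + U)*(35 + U))
1/(sqrt(x + l(-215))) = 1/(sqrt(-32725 + (13160 - 8*(-215)**2 + 96*(-215)))) = 1/(sqrt(-32725 + (13160 - 8*46225 - 20640))) = 1/(sqrt(-32725 + (13160 - 369800 - 20640))) = 1/(sqrt(-32725 - 377280)) = 1/(sqrt(-410005)) = 1/(I*sqrt(410005)) = -I*sqrt(410005)/410005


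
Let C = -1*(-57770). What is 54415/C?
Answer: 10883/11554 ≈ 0.94193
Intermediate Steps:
C = 57770
54415/C = 54415/57770 = 54415*(1/57770) = 10883/11554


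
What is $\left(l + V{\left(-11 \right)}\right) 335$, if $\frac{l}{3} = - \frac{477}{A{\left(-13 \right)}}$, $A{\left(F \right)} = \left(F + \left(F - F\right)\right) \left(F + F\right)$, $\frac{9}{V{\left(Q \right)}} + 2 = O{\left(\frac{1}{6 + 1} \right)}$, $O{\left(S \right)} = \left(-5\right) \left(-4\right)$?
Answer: $- \frac{211385}{169} \approx -1250.8$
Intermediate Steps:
$O{\left(S \right)} = 20$
$V{\left(Q \right)} = \frac{1}{2}$ ($V{\left(Q \right)} = \frac{9}{-2 + 20} = \frac{9}{18} = 9 \cdot \frac{1}{18} = \frac{1}{2}$)
$A{\left(F \right)} = 2 F^{2}$ ($A{\left(F \right)} = \left(F + 0\right) 2 F = F 2 F = 2 F^{2}$)
$l = - \frac{1431}{338}$ ($l = 3 \left(- \frac{477}{2 \left(-13\right)^{2}}\right) = 3 \left(- \frac{477}{2 \cdot 169}\right) = 3 \left(- \frac{477}{338}\right) = - \frac{1431}{338} \approx -4.2337$)
$\left(l + V{\left(-11 \right)}\right) 335 = \left(- \frac{1431}{338} + \frac{1}{2}\right) 335 = \left(- \frac{631}{169}\right) 335 = - \frac{211385}{169}$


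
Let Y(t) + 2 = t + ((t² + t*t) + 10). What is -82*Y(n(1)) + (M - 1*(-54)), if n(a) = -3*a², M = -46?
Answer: -1878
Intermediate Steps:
Y(t) = 8 + t + 2*t² (Y(t) = -2 + (t + ((t² + t*t) + 10)) = -2 + (t + ((t² + t²) + 10)) = -2 + (t + (2*t² + 10)) = -2 + (t + (10 + 2*t²)) = -2 + (10 + t + 2*t²) = 8 + t + 2*t²)
-82*Y(n(1)) + (M - 1*(-54)) = -82*(8 - 3*1² + 2*(-3*1²)²) + (-46 - 1*(-54)) = -82*(8 - 3*1 + 2*(-3*1)²) + (-46 + 54) = -82*(8 - 3 + 2*(-3)²) + 8 = -82*(8 - 3 + 2*9) + 8 = -82*(8 - 3 + 18) + 8 = -82*23 + 8 = -1886 + 8 = -1878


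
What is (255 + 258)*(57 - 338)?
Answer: -144153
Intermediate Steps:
(255 + 258)*(57 - 338) = 513*(-281) = -144153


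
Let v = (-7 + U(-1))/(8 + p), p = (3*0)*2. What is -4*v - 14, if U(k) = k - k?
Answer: -21/2 ≈ -10.500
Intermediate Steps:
p = 0 (p = 0*2 = 0)
U(k) = 0
v = -7/8 (v = (-7 + 0)/(8 + 0) = -7/8 ≈ -0.87500)
-4*v - 14 = -4*(-7/8) - 14 = 7/2 - 14 = -21/2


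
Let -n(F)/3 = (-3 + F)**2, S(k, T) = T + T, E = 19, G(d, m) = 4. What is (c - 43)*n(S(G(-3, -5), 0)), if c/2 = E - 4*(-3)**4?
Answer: 17631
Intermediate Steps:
S(k, T) = 2*T
n(F) = -3*(-3 + F)**2
c = -610 (c = 2*(19 - 4*(-3)**4) = 2*(19 - 4*81) = 2*(19 - 324) = 2*(-305) = -610)
(c - 43)*n(S(G(-3, -5), 0)) = (-610 - 43)*(-3*(-3 + 2*0)**2) = -(-1959)*(-3 + 0)**2 = -(-1959)*(-3)**2 = -(-1959)*9 = -653*(-27) = 17631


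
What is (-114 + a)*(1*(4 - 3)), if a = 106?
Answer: -8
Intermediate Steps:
(-114 + a)*(1*(4 - 3)) = (-114 + 106)*(1*(4 - 3)) = -8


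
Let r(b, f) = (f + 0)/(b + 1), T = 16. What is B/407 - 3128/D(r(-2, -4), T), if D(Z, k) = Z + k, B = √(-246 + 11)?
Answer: -782/5 + I*√235/407 ≈ -156.4 + 0.037665*I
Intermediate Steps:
r(b, f) = f/(1 + b)
B = I*√235 (B = √(-235) = I*√235 ≈ 15.33*I)
B/407 - 3128/D(r(-2, -4), T) = (I*√235)/407 - 3128/(-4/(1 - 2) + 16) = (I*√235)*(1/407) - 3128/(-4/(-1) + 16) = I*√235/407 - 3128/(-4*(-1) + 16) = I*√235/407 - 3128/(4 + 16) = I*√235/407 - 3128/20 = I*√235/407 - 3128*1/20 = I*√235/407 - 782/5 = -782/5 + I*√235/407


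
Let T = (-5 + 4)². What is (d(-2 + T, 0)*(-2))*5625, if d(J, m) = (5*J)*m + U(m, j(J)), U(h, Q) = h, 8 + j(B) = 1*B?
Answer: 0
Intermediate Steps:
j(B) = -8 + B (j(B) = -8 + 1*B = -8 + B)
T = 1 (T = (-1)² = 1)
d(J, m) = m + 5*J*m (d(J, m) = (5*J)*m + m = 5*J*m + m = m + 5*J*m)
(d(-2 + T, 0)*(-2))*5625 = ((0*(1 + 5*(-2 + 1)))*(-2))*5625 = ((0*(1 + 5*(-1)))*(-2))*5625 = ((0*(1 - 5))*(-2))*5625 = ((0*(-4))*(-2))*5625 = (0*(-2))*5625 = 0*5625 = 0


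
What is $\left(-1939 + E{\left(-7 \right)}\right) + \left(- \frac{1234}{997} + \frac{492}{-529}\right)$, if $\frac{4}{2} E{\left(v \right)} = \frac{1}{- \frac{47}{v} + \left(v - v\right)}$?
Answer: $- \frac{96233237107}{49576822} \approx -1941.1$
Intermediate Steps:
$E{\left(v \right)} = - \frac{v}{94}$ ($E{\left(v \right)} = \frac{1}{2 \left(- \frac{47}{v} + \left(v - v\right)\right)} = \frac{1}{2 \left(- \frac{47}{v} + 0\right)} = \frac{1}{2 \left(- \frac{47}{v}\right)} = \frac{\left(- \frac{1}{47}\right) v}{2} = - \frac{v}{94}$)
$\left(-1939 + E{\left(-7 \right)}\right) + \left(- \frac{1234}{997} + \frac{492}{-529}\right) = \left(-1939 - - \frac{7}{94}\right) + \left(- \frac{1234}{997} + \frac{492}{-529}\right) = \left(-1939 + \frac{7}{94}\right) + \left(\left(-1234\right) \frac{1}{997} + 492 \left(- \frac{1}{529}\right)\right) = - \frac{182259}{94} - \frac{1143310}{527413} = - \frac{96233237107}{49576822}$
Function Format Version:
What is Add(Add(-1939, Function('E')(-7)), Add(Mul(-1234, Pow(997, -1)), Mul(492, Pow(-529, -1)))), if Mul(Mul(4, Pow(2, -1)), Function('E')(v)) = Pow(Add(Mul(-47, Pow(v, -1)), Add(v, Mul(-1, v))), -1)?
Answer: Rational(-96233237107, 49576822) ≈ -1941.1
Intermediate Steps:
Function('E')(v) = Mul(Rational(-1, 94), v) (Function('E')(v) = Mul(Rational(1, 2), Pow(Add(Mul(-47, Pow(v, -1)), Add(v, Mul(-1, v))), -1)) = Mul(Rational(1, 2), Pow(Add(Mul(-47, Pow(v, -1)), 0), -1)) = Mul(Rational(1, 2), Pow(Mul(-47, Pow(v, -1)), -1)) = Mul(Rational(1, 2), Mul(Rational(-1, 47), v)) = Mul(Rational(-1, 94), v))
Add(Add(-1939, Function('E')(-7)), Add(Mul(-1234, Pow(997, -1)), Mul(492, Pow(-529, -1)))) = Add(Add(-1939, Mul(Rational(-1, 94), -7)), Add(Mul(-1234, Pow(997, -1)), Mul(492, Pow(-529, -1)))) = Add(Add(-1939, Rational(7, 94)), Add(Mul(-1234, Rational(1, 997)), Mul(492, Rational(-1, 529)))) = Add(Rational(-182259, 94), Add(Rational(-1234, 997), Rational(-492, 529))) = Add(Rational(-182259, 94), Rational(-1143310, 527413)) = Rational(-96233237107, 49576822)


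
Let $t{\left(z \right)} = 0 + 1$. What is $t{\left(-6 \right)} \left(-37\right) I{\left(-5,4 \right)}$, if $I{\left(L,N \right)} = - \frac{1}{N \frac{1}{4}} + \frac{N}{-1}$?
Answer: $185$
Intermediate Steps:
$I{\left(L,N \right)} = - N - \frac{4}{N}$ ($I{\left(L,N \right)} = - \frac{1}{N \frac{1}{4}} + N \left(-1\right) = - \frac{1}{\frac{1}{4} N} - N = - \frac{4}{N} - N = - N - \frac{4}{N}$)
$t{\left(z \right)} = 1$
$t{\left(-6 \right)} \left(-37\right) I{\left(-5,4 \right)} = 1 \left(-37\right) \left(\left(-1\right) 4 - \frac{4}{4}\right) = - 37 \left(-4 - 1\right) = \left(-37\right) \left(-5\right) = 185$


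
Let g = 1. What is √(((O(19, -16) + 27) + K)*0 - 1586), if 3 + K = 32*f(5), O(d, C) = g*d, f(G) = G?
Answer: I*√1586 ≈ 39.825*I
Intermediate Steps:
O(d, C) = d (O(d, C) = 1*d = d)
K = 157 (K = -3 + 32*5 = -3 + 160 = 157)
√(((O(19, -16) + 27) + K)*0 - 1586) = √(((19 + 27) + 157)*0 - 1586) = √((46 + 157)*0 - 1586) = √(203*0 - 1586) = √(0 - 1586) = √(-1586) = I*√1586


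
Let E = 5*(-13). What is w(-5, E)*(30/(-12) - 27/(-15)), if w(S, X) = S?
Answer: 7/2 ≈ 3.5000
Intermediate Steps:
E = -65
w(-5, E)*(30/(-12) - 27/(-15)) = -5*(30/(-12) - 27/(-15)) = -5*(30*(-1/12) - 27*(-1/15)) = -5*(-5/2 + 9/5) = -5*(-7/10) = 7/2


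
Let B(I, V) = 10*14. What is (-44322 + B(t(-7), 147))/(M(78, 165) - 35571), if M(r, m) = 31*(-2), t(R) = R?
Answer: 44182/35633 ≈ 1.2399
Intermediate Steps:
M(r, m) = -62
B(I, V) = 140
(-44322 + B(t(-7), 147))/(M(78, 165) - 35571) = (-44322 + 140)/(-62 - 35571) = -44182/(-35633) = -44182*(-1/35633) = 44182/35633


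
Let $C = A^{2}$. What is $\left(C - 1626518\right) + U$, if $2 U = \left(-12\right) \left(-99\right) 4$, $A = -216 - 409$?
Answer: $-1233517$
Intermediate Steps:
$A = -625$ ($A = -216 - 409 = -625$)
$C = 390625$ ($C = \left(-625\right)^{2} = 390625$)
$U = 2376$ ($U = \frac{\left(-12\right) \left(-99\right) 4}{2} = \frac{1188 \cdot 4}{2} = \frac{1}{2} \cdot 4752 = 2376$)
$\left(C - 1626518\right) + U = \left(390625 - 1626518\right) + 2376 = -1235893 + 2376 = -1233517$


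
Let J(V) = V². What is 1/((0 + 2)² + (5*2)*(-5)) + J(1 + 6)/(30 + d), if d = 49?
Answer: 2175/3634 ≈ 0.59851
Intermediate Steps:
1/((0 + 2)² + (5*2)*(-5)) + J(1 + 6)/(30 + d) = 1/((0 + 2)² + (5*2)*(-5)) + (1 + 6)²/(30 + 49) = 1/(2² + 10*(-5)) + 7²/79 = 1/(4 - 50) + (1/79)*49 = 1/(-46) + 49/79 = -1/46 + 49/79 = 2175/3634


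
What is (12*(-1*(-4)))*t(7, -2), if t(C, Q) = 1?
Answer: 48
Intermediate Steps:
(12*(-1*(-4)))*t(7, -2) = (12*(-1*(-4)))*1 = (12*4)*1 = 48*1 = 48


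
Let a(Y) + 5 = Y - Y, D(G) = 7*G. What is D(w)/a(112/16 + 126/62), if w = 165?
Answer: -231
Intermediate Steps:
a(Y) = -5 (a(Y) = -5 + (Y - Y) = -5 + 0 = -5)
D(w)/a(112/16 + 126/62) = (7*165)/(-5) = 1155*(-1/5) = -231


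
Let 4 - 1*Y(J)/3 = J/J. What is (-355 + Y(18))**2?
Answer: 119716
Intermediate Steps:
Y(J) = 9 (Y(J) = 12 - 3*J/J = 12 - 3*1 = 12 - 3 = 9)
(-355 + Y(18))**2 = (-355 + 9)**2 = (-346)**2 = 119716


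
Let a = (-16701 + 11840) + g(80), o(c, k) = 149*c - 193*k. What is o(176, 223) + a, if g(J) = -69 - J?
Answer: -21825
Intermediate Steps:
o(c, k) = -193*k + 149*c
a = -5010 (a = (-16701 + 11840) + (-69 - 1*80) = -4861 + (-69 - 80) = -4861 - 149 = -5010)
o(176, 223) + a = (-193*223 + 149*176) - 5010 = (-43039 + 26224) - 5010 = -16815 - 5010 = -21825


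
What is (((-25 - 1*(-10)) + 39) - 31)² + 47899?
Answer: 47948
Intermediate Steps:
(((-25 - 1*(-10)) + 39) - 31)² + 47899 = (((-25 + 10) + 39) - 31)² + 47899 = ((-15 + 39) - 31)² + 47899 = (24 - 31)² + 47899 = (-7)² + 47899 = 49 + 47899 = 47948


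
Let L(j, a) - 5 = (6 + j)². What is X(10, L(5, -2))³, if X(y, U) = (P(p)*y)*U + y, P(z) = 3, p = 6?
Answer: 54439939000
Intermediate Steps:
L(j, a) = 5 + (6 + j)²
X(y, U) = y + 3*U*y (X(y, U) = (3*y)*U + y = 3*U*y + y = y + 3*U*y)
X(10, L(5, -2))³ = (10*(1 + 3*(5 + (6 + 5)²)))³ = (10*(1 + 3*(5 + 11²)))³ = (10*(1 + 3*(5 + 121)))³ = (10*(1 + 3*126))³ = (10*(1 + 378))³ = (10*379)³ = 3790³ = 54439939000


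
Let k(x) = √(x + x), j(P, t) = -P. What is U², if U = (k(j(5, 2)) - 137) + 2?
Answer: (135 - I*√10)² ≈ 18215.0 - 853.81*I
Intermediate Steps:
k(x) = √2*√x (k(x) = √(2*x) = √2*√x)
U = -135 + I*√10 (U = (√2*√(-1*5) - 137) + 2 = (√2*√(-5) - 137) + 2 = (√2*(I*√5) - 137) + 2 = (I*√10 - 137) + 2 = (-137 + I*√10) + 2 = -135 + I*√10 ≈ -135.0 + 3.1623*I)
U² = (-135 + I*√10)²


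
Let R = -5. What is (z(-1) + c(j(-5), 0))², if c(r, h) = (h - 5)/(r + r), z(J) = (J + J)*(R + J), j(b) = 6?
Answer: 19321/144 ≈ 134.17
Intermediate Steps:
z(J) = 2*J*(-5 + J) (z(J) = (J + J)*(-5 + J) = (2*J)*(-5 + J) = 2*J*(-5 + J))
c(r, h) = (-5 + h)/(2*r) (c(r, h) = (-5 + h)/((2*r)) = (-5 + h)*(1/(2*r)) = (-5 + h)/(2*r))
(z(-1) + c(j(-5), 0))² = (2*(-1)*(-5 - 1) + (½)*(-5 + 0)/6)² = (2*(-1)*(-6) + (½)*(⅙)*(-5))² = (12 - 5/12)² = (139/12)² = 19321/144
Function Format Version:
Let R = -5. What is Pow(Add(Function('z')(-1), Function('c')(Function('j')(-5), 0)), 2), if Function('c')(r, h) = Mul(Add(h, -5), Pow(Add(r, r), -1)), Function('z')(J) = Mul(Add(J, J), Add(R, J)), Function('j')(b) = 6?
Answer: Rational(19321, 144) ≈ 134.17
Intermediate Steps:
Function('z')(J) = Mul(2, J, Add(-5, J)) (Function('z')(J) = Mul(Add(J, J), Add(-5, J)) = Mul(Mul(2, J), Add(-5, J)) = Mul(2, J, Add(-5, J)))
Function('c')(r, h) = Mul(Rational(1, 2), Pow(r, -1), Add(-5, h)) (Function('c')(r, h) = Mul(Add(-5, h), Pow(Mul(2, r), -1)) = Mul(Add(-5, h), Mul(Rational(1, 2), Pow(r, -1))) = Mul(Rational(1, 2), Pow(r, -1), Add(-5, h)))
Pow(Add(Function('z')(-1), Function('c')(Function('j')(-5), 0)), 2) = Pow(Add(Mul(2, -1, Add(-5, -1)), Mul(Rational(1, 2), Pow(6, -1), Add(-5, 0))), 2) = Pow(Add(Mul(2, -1, -6), Mul(Rational(1, 2), Rational(1, 6), -5)), 2) = Pow(Add(12, Rational(-5, 12)), 2) = Pow(Rational(139, 12), 2) = Rational(19321, 144)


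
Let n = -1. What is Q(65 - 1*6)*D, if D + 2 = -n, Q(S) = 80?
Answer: -80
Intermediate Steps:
D = -1 (D = -2 - 1*(-1) = -2 + 1 = -1)
Q(65 - 1*6)*D = 80*(-1) = -80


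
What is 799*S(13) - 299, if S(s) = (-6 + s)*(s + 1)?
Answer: 78003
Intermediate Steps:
S(s) = (1 + s)*(-6 + s) (S(s) = (-6 + s)*(1 + s) = (1 + s)*(-6 + s))
799*S(13) - 299 = 799*(-6 + 13**2 - 5*13) - 299 = 799*(-6 + 169 - 65) - 299 = 799*98 - 299 = 78302 - 299 = 78003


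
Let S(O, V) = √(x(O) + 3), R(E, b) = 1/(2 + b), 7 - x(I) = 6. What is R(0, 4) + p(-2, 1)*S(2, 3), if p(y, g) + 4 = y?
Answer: -71/6 ≈ -11.833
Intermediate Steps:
p(y, g) = -4 + y
x(I) = 1 (x(I) = 7 - 1*6 = 7 - 6 = 1)
S(O, V) = 2 (S(O, V) = √(1 + 3) = √4 = 2)
R(0, 4) + p(-2, 1)*S(2, 3) = 1/(2 + 4) + (-4 - 2)*2 = 1/6 - 6*2 = ⅙ - 12 = -71/6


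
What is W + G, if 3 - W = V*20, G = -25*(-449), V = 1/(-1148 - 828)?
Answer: 5546637/494 ≈ 11228.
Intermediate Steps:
V = -1/1976 (V = 1/(-1976) = -1/1976 ≈ -0.00050607)
G = 11225
W = 1487/494 (W = 3 - (-1)*20/1976 = 3 - 1*(-5/494) = 3 + 5/494 = 1487/494 ≈ 3.0101)
W + G = 1487/494 + 11225 = 5546637/494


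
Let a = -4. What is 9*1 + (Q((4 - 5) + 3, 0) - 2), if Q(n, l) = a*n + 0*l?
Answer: -1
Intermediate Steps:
Q(n, l) = -4*n (Q(n, l) = -4*n + 0*l = -4*n + 0 = -4*n)
9*1 + (Q((4 - 5) + 3, 0) - 2) = 9*1 + (-4*((4 - 5) + 3) - 2) = 9 + (-4*(-1 + 3) - 2) = 9 + (-4*2 - 2) = 9 + (-8 - 2) = 9 - 10 = -1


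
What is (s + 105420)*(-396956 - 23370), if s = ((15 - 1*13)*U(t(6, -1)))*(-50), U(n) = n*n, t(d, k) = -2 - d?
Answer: -41620680520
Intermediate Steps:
U(n) = n**2
s = -6400 (s = ((15 - 1*13)*(-2 - 1*6)**2)*(-50) = ((15 - 13)*(-2 - 6)**2)*(-50) = (2*(-8)**2)*(-50) = (2*64)*(-50) = 128*(-50) = -6400)
(s + 105420)*(-396956 - 23370) = (-6400 + 105420)*(-396956 - 23370) = 99020*(-420326) = -41620680520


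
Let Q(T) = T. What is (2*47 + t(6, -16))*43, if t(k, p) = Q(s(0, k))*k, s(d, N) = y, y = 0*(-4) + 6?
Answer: 5590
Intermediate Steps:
y = 6 (y = 0 + 6 = 6)
s(d, N) = 6
t(k, p) = 6*k
(2*47 + t(6, -16))*43 = (2*47 + 6*6)*43 = (94 + 36)*43 = 130*43 = 5590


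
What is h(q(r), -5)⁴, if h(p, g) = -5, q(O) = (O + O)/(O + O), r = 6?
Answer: 625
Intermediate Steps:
q(O) = 1 (q(O) = (2*O)/((2*O)) = (2*O)*(1/(2*O)) = 1)
h(q(r), -5)⁴ = (-5)⁴ = 625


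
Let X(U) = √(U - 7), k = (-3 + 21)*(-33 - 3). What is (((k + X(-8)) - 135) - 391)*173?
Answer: -203102 + 173*I*√15 ≈ -2.031e+5 + 670.03*I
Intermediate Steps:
k = -648 (k = 18*(-36) = -648)
X(U) = √(-7 + U)
(((k + X(-8)) - 135) - 391)*173 = (((-648 + √(-7 - 8)) - 135) - 391)*173 = (((-648 + √(-15)) - 135) - 391)*173 = (((-648 + I*√15) - 135) - 391)*173 = ((-783 + I*√15) - 391)*173 = (-1174 + I*√15)*173 = -203102 + 173*I*√15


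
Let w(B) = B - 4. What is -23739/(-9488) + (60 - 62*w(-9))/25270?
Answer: 304050569/119880880 ≈ 2.5363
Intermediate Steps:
w(B) = -4 + B
-23739/(-9488) + (60 - 62*w(-9))/25270 = -23739/(-9488) + (60 - 62*(-4 - 9))/25270 = -23739*(-1/9488) + (60 - 62*(-13))*(1/25270) = 23739/9488 + (60 + 806)*(1/25270) = 23739/9488 + 866*(1/25270) = 23739/9488 + 433/12635 = 304050569/119880880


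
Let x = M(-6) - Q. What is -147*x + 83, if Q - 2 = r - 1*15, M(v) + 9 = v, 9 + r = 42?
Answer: 5228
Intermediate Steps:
r = 33 (r = -9 + 42 = 33)
M(v) = -9 + v
Q = 20 (Q = 2 + (33 - 1*15) = 2 + (33 - 15) = 2 + 18 = 20)
x = -35 (x = (-9 - 6) - 1*20 = -15 - 20 = -35)
-147*x + 83 = -147*(-35) + 83 = 5145 + 83 = 5228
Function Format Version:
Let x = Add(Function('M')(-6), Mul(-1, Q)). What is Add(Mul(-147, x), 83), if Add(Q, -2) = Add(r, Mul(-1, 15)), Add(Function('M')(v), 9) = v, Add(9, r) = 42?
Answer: 5228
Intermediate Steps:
r = 33 (r = Add(-9, 42) = 33)
Function('M')(v) = Add(-9, v)
Q = 20 (Q = Add(2, Add(33, Mul(-1, 15))) = Add(2, Add(33, -15)) = Add(2, 18) = 20)
x = -35 (x = Add(Add(-9, -6), Mul(-1, 20)) = Add(-15, -20) = -35)
Add(Mul(-147, x), 83) = Add(Mul(-147, -35), 83) = Add(5145, 83) = 5228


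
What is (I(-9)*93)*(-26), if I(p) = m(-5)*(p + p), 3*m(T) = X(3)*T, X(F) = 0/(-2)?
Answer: 0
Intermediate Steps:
X(F) = 0 (X(F) = 0*(-½) = 0)
m(T) = 0 (m(T) = (0*T)/3 = (⅓)*0 = 0)
I(p) = 0 (I(p) = 0*(p + p) = 0*(2*p) = 0)
(I(-9)*93)*(-26) = (0*93)*(-26) = 0*(-26) = 0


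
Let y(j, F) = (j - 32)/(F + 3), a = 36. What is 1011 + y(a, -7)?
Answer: 1010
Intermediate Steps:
y(j, F) = (-32 + j)/(3 + F)
1011 + y(a, -7) = 1011 + (-32 + 36)/(3 - 7) = 1011 + 4/(-4) = 1011 - ¼*4 = 1011 - 1 = 1010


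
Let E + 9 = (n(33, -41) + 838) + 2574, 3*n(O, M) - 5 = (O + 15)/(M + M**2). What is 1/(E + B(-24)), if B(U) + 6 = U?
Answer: 615/2075426 ≈ 0.00029632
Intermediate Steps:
B(U) = -6 + U
n(O, M) = 5/3 + (15 + O)/(3*(M + M**2)) (n(O, M) = 5/3 + ((O + 15)/(M + M**2))/3 = 5/3 + ((15 + O)/(M + M**2))/3 = 5/3 + (15 + O)/(3*(M + M**2)))
E = 2093876/615 (E = -9 + (((1/3)*(15 + 33 + 5*(-41) + 5*(-41)**2)/(-41*(1 - 41)) + 838) + 2574) = -9 + (((1/3)*(-1/41)*(15 + 33 - 205 + 5*1681)/(-40) + 838) + 2574) = -9 + (((1/3)*(-1/41)*(-1/40)*(15 + 33 - 205 + 8405) + 838) + 2574) = -9 + (((1/3)*(-1/41)*(-1/40)*8248 + 838) + 2574) = -9 + ((1031/615 + 838) + 2574) = -9 + (516401/615 + 2574) = -9 + 2099411/615 = 2093876/615 ≈ 3404.7)
1/(E + B(-24)) = 1/(2093876/615 + (-6 - 24)) = 1/(2093876/615 - 30) = 1/(2075426/615) = 615/2075426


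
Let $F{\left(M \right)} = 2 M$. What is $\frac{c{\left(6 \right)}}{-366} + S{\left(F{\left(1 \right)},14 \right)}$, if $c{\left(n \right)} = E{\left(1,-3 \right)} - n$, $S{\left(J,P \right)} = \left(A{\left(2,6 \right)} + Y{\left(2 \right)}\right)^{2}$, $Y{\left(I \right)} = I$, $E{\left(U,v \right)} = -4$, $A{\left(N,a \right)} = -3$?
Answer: $\frac{188}{183} \approx 1.0273$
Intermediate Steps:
$S{\left(J,P \right)} = 1$ ($S{\left(J,P \right)} = \left(-3 + 2\right)^{2} = \left(-1\right)^{2} = 1$)
$c{\left(n \right)} = -4 - n$
$\frac{c{\left(6 \right)}}{-366} + S{\left(F{\left(1 \right)},14 \right)} = \frac{-4 - 6}{-366} + 1 = \left(-4 - 6\right) \left(- \frac{1}{366}\right) + 1 = \left(-10\right) \left(- \frac{1}{366}\right) + 1 = \frac{5}{183} + 1 = \frac{188}{183}$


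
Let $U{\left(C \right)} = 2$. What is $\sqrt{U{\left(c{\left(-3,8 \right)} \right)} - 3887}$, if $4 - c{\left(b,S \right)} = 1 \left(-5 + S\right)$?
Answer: $i \sqrt{3885} \approx 62.33 i$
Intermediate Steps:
$c{\left(b,S \right)} = 9 - S$ ($c{\left(b,S \right)} = 4 - 1 \left(-5 + S\right) = 4 - \left(-5 + S\right) = 9 - S$)
$\sqrt{U{\left(c{\left(-3,8 \right)} \right)} - 3887} = \sqrt{2 - 3887} = \sqrt{-3885} = i \sqrt{3885}$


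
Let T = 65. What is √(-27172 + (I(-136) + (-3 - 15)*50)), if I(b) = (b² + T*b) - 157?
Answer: I*√18573 ≈ 136.28*I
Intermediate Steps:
I(b) = -157 + b² + 65*b (I(b) = (b² + 65*b) - 157 = -157 + b² + 65*b)
√(-27172 + (I(-136) + (-3 - 15)*50)) = √(-27172 + ((-157 + (-136)² + 65*(-136)) + (-3 - 15)*50)) = √(-27172 + ((-157 + 18496 - 8840) - 18*50)) = √(-27172 + (9499 - 900)) = √(-27172 + 8599) = √(-18573) = I*√18573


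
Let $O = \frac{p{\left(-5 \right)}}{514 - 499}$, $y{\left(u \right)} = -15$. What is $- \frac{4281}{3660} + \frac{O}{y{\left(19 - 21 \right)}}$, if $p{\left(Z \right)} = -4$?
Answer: $- \frac{63239}{54900} \approx -1.1519$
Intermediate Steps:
$O = - \frac{4}{15}$ ($O = - \frac{4}{514 - 499} = - \frac{4}{15} \approx -0.26667$)
$- \frac{4281}{3660} + \frac{O}{y{\left(19 - 21 \right)}} = - \frac{4281}{3660} - \frac{4}{15 \left(-15\right)} = \left(-4281\right) \frac{1}{3660} - - \frac{4}{225} = - \frac{1427}{1220} + \frac{4}{225} = - \frac{63239}{54900}$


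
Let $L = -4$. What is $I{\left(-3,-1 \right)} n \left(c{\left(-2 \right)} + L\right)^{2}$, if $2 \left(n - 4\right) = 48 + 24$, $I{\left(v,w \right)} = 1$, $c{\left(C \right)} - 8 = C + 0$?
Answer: $160$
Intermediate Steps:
$c{\left(C \right)} = 8 + C$ ($c{\left(C \right)} = 8 + \left(C + 0\right) = 8 + C$)
$n = 40$ ($n = 4 + \frac{48 + 24}{2} = 4 + \frac{1}{2} \cdot 72 = 4 + 36 = 40$)
$I{\left(-3,-1 \right)} n \left(c{\left(-2 \right)} + L\right)^{2} = 1 \cdot 40 \left(\left(8 - 2\right) - 4\right)^{2} = 40 \left(6 - 4\right)^{2} = 40 \cdot 2^{2} = 40 \cdot 4 = 160$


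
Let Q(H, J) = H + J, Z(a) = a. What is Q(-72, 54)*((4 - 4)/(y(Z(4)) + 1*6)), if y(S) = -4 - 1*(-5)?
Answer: 0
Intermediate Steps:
y(S) = 1 (y(S) = -4 + 5 = 1)
Q(-72, 54)*((4 - 4)/(y(Z(4)) + 1*6)) = (-72 + 54)*((4 - 4)/(1 + 1*6)) = -0/(1 + 6) = -0/7 = -18*0 = 0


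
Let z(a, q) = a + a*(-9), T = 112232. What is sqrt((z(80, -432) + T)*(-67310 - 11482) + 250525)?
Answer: I*sqrt(8792306339) ≈ 93767.0*I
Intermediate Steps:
z(a, q) = -8*a (z(a, q) = a - 9*a = -8*a)
sqrt((z(80, -432) + T)*(-67310 - 11482) + 250525) = sqrt((-8*80 + 112232)*(-67310 - 11482) + 250525) = sqrt((-640 + 112232)*(-78792) + 250525) = sqrt(111592*(-78792) + 250525) = sqrt(-8792556864 + 250525) = sqrt(-8792306339) = I*sqrt(8792306339)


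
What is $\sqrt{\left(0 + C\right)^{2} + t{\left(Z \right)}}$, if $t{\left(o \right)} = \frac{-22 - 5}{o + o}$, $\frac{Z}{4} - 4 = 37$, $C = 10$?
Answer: $\frac{\sqrt{2687386}}{164} \approx 9.9959$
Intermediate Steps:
$Z = 164$ ($Z = 16 + 4 \cdot 37 = 16 + 148 = 164$)
$t{\left(o \right)} = - \frac{27}{2 o}$
$\sqrt{\left(0 + C\right)^{2} + t{\left(Z \right)}} = \sqrt{\left(0 + 10\right)^{2} - \frac{27}{2 \cdot 164}} = \sqrt{10^{2} - \frac{27}{328}} = \sqrt{100 - \frac{27}{328}} = \sqrt{\frac{32773}{328}} = \frac{\sqrt{2687386}}{164}$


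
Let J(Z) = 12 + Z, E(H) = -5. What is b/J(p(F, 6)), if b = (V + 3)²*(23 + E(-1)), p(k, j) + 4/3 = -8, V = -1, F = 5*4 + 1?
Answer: 27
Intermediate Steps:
F = 21 (F = 20 + 1 = 21)
p(k, j) = -28/3 (p(k, j) = -4/3 - 8 = -28/3)
b = 72 (b = (-1 + 3)²*(23 - 5) = 2²*18 = 4*18 = 72)
b/J(p(F, 6)) = 72/(12 - 28/3) = 72/(8/3) = 72*(3/8) = 27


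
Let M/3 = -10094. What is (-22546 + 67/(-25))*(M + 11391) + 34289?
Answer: 10650035072/25 ≈ 4.2600e+8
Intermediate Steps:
M = -30282 (M = 3*(-10094) = -30282)
(-22546 + 67/(-25))*(M + 11391) + 34289 = (-22546 + 67/(-25))*(-30282 + 11391) + 34289 = (-22546 - 1/25*67)*(-18891) + 34289 = (-22546 - 67/25)*(-18891) + 34289 = -563717/25*(-18891) + 34289 = 10649177847/25 + 34289 = 10650035072/25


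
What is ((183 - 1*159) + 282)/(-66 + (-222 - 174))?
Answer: -51/77 ≈ -0.66234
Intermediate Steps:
((183 - 1*159) + 282)/(-66 + (-222 - 174)) = ((183 - 159) + 282)/(-66 - 396) = (24 + 282)/(-462) = 306*(-1/462) = -51/77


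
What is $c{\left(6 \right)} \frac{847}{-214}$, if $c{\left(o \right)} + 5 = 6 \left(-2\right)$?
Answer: $\frac{14399}{214} \approx 67.285$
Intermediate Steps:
$c{\left(o \right)} = -17$ ($c{\left(o \right)} = -5 + 6 \left(-2\right) = -5 - 12 = -17$)
$c{\left(6 \right)} \frac{847}{-214} = - 17 \frac{847}{-214} = - 17 \cdot 847 \left(- \frac{1}{214}\right) = \left(-17\right) \left(- \frac{847}{214}\right) = \frac{14399}{214}$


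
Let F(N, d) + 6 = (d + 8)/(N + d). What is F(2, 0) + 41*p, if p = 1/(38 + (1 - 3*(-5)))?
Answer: -67/54 ≈ -1.2407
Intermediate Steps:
F(N, d) = -6 + (8 + d)/(N + d) (F(N, d) = -6 + (d + 8)/(N + d) = -6 + (8 + d)/(N + d))
p = 1/54 (p = 1/(38 + (1 + 15)) = 1/(38 + 16) = 1/54 ≈ 0.018519)
F(2, 0) + 41*p = (8 - 6*2 - 5*0)/(2 + 0) + 41*(1/54) = (8 - 12 + 0)/2 + 41/54 = (1/2)*(-4) + 41/54 = -2 + 41/54 = -67/54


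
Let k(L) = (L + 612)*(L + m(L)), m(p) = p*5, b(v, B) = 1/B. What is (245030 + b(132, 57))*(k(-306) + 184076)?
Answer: -5275785413140/57 ≈ -9.2558e+10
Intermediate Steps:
m(p) = 5*p
k(L) = 6*L*(612 + L) (k(L) = (L + 612)*(L + 5*L) = (612 + L)*(6*L) = 6*L*(612 + L))
(245030 + b(132, 57))*(k(-306) + 184076) = (245030 + 1/57)*(6*(-306)*(612 - 306) + 184076) = (245030 + 1/57)*(6*(-306)*306 + 184076) = 13966711*(-561816 + 184076)/57 = (13966711/57)*(-377740) = -5275785413140/57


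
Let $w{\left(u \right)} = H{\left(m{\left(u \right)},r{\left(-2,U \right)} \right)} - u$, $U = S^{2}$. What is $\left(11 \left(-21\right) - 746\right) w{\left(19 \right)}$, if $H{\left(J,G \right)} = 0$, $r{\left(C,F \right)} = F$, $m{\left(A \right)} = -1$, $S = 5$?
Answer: $18563$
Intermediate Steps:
$U = 25$ ($U = 5^{2} = 25$)
$w{\left(u \right)} = - u$ ($w{\left(u \right)} = 0 - u = - u$)
$\left(11 \left(-21\right) - 746\right) w{\left(19 \right)} = \left(11 \left(-21\right) - 746\right) \left(\left(-1\right) 19\right) = \left(-231 - 746\right) \left(-19\right) = \left(-977\right) \left(-19\right) = 18563$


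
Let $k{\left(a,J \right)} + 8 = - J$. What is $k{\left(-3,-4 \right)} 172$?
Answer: $-688$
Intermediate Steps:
$k{\left(a,J \right)} = -8 - J$
$k{\left(-3,-4 \right)} 172 = \left(-8 - -4\right) 172 = \left(-8 + 4\right) 172 = \left(-4\right) 172 = -688$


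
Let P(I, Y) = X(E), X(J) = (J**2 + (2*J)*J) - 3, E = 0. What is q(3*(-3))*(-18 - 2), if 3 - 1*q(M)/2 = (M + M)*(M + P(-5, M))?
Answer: 8520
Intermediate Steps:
X(J) = -3 + 3*J**2 (X(J) = (J**2 + 2*J**2) - 3 = 3*J**2 - 3 = -3 + 3*J**2)
P(I, Y) = -3 (P(I, Y) = -3 + 3*0**2 = -3 + 3*0 = -3 + 0 = -3)
q(M) = 6 - 4*M*(-3 + M) (q(M) = 6 - 2*(M + M)*(M - 3) = 6 - 2*2*M*(-3 + M) = 6 - 4*M*(-3 + M))
q(3*(-3))*(-18 - 2) = (6 - 4*(3*(-3))**2 + 12*(3*(-3)))*(-18 - 2) = (6 - 4*(-9)**2 + 12*(-9))*(-20) = (6 - 4*81 - 108)*(-20) = (6 - 324 - 108)*(-20) = -426*(-20) = 8520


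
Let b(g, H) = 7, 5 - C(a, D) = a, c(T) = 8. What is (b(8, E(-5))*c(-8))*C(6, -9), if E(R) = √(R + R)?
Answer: -56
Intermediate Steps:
C(a, D) = 5 - a
E(R) = √2*√R (E(R) = √(2*R) = √2*√R)
(b(8, E(-5))*c(-8))*C(6, -9) = (7*8)*(5 - 1*6) = 56*(5 - 6) = 56*(-1) = -56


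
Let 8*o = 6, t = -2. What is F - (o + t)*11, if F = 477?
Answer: 1963/4 ≈ 490.75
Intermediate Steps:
o = ¾ (o = (⅛)*6 = ¾ ≈ 0.75000)
F - (o + t)*11 = 477 - (¾ - 2)*11 = 477 - (-5)*11/4 = 477 - 1*(-55/4) = 477 + 55/4 = 1963/4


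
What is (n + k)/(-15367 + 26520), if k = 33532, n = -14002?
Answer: 19530/11153 ≈ 1.7511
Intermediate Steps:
(n + k)/(-15367 + 26520) = (-14002 + 33532)/(-15367 + 26520) = 19530/11153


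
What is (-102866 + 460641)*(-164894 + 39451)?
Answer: -44880369325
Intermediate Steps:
(-102866 + 460641)*(-164894 + 39451) = 357775*(-125443) = -44880369325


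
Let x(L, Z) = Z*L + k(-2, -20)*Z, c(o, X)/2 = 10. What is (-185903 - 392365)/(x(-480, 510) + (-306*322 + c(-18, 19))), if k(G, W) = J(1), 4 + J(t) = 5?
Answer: 289134/171401 ≈ 1.6869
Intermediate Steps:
c(o, X) = 20 (c(o, X) = 2*10 = 20)
J(t) = 1 (J(t) = -4 + 5 = 1)
k(G, W) = 1
x(L, Z) = Z + L*Z (x(L, Z) = Z*L + 1*Z = L*Z + Z = Z + L*Z)
(-185903 - 392365)/(x(-480, 510) + (-306*322 + c(-18, 19))) = (-185903 - 392365)/(510*(1 - 480) + (-306*322 + 20)) = -578268/(510*(-479) + (-98532 + 20)) = -578268/(-244290 - 98512) = -578268/(-342802) = -578268*(-1/342802) = 289134/171401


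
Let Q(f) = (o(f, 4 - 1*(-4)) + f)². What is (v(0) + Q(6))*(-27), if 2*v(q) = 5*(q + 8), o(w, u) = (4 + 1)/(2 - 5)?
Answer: -1047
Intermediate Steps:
o(w, u) = -5/3 (o(w, u) = 5/(-3) = 5*(-⅓) = -5/3)
Q(f) = (-5/3 + f)²
v(q) = 20 + 5*q/2 (v(q) = (5*(q + 8))/2 = (5*(8 + q))/2 = (40 + 5*q)/2 = 20 + 5*q/2)
(v(0) + Q(6))*(-27) = ((20 + (5/2)*0) + (-5 + 3*6)²/9)*(-27) = ((20 + 0) + (-5 + 18)²/9)*(-27) = (20 + (⅑)*13²)*(-27) = (20 + (⅑)*169)*(-27) = (20 + 169/9)*(-27) = (349/9)*(-27) = -1047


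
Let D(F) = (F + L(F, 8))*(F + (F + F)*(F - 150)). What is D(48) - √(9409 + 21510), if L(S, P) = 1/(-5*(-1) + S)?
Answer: -24798480/53 - 7*√631 ≈ -4.6807e+5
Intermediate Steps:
L(S, P) = 1/(5 + S)
D(F) = (F + 1/(5 + F))*(F + 2*F*(-150 + F)) (D(F) = (F + 1/(5 + F))*(F + (F + F)*(F - 150)) = (F + 1/(5 + F))*(F + (2*F)*(-150 + F)) = (F + 1/(5 + F))*(F + 2*F*(-150 + F)))
D(48) - √(9409 + 21510) = 48*(-299 + 2*48 + 48*(-299 + 2*48)*(5 + 48))/(5 + 48) - √(9409 + 21510) = 48*(-299 + 96 + 48*(-299 + 96)*53)/53 - √30919 = 48*(1/53)*(-299 + 96 + 48*(-203)*53) - 7*√631 = 48*(1/53)*(-299 + 96 - 516432) - 7*√631 = 48*(1/53)*(-516635) - 7*√631 = -24798480/53 - 7*√631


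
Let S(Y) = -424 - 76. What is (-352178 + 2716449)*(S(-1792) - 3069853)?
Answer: -7259146557663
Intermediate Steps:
S(Y) = -500
(-352178 + 2716449)*(S(-1792) - 3069853) = (-352178 + 2716449)*(-500 - 3069853) = 2364271*(-3070353) = -7259146557663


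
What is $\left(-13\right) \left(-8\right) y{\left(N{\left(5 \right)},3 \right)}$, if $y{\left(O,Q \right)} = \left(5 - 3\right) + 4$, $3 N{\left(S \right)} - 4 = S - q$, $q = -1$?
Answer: $624$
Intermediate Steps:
$N{\left(S \right)} = \frac{5}{3} + \frac{S}{3}$ ($N{\left(S \right)} = \frac{4}{3} + \frac{S - -1}{3} = \frac{4}{3} + \frac{S + 1}{3} = \frac{4}{3} + \frac{1 + S}{3} = \frac{4}{3} + \left(\frac{1}{3} + \frac{S}{3}\right) = \frac{5}{3} + \frac{S}{3}$)
$y{\left(O,Q \right)} = 6$ ($y{\left(O,Q \right)} = 2 + 4 = 6$)
$\left(-13\right) \left(-8\right) y{\left(N{\left(5 \right)},3 \right)} = \left(-13\right) \left(-8\right) 6 = 104 \cdot 6 = 624$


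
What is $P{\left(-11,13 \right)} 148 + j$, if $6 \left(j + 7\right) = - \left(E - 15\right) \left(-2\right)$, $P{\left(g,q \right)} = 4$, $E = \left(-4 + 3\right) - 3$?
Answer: $\frac{1736}{3} \approx 578.67$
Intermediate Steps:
$E = -4$ ($E = -1 - 3 = -4$)
$j = - \frac{40}{3}$ ($j = -7 + \frac{\left(-1\right) \left(-4 - 15\right) \left(-2\right)}{6} = -7 + \frac{\left(-1\right) \left(\left(-19\right) \left(-2\right)\right)}{6} = -7 + \frac{\left(-1\right) 38}{6} = -7 + \frac{1}{6} \left(-38\right) = -7 - \frac{19}{3} = - \frac{40}{3} \approx -13.333$)
$P{\left(-11,13 \right)} 148 + j = 4 \cdot 148 - \frac{40}{3} = 592 - \frac{40}{3} = \frac{1736}{3}$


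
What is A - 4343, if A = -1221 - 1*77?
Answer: -5641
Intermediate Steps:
A = -1298 (A = -1221 - 77 = -1298)
A - 4343 = -1298 - 4343 = -5641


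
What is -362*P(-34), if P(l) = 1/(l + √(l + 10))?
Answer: 3077/295 + 181*I*√6/295 ≈ 10.431 + 1.5029*I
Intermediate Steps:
P(l) = 1/(l + √(10 + l))
-362*P(-34) = -362/(-34 + √(10 - 34)) = -362/(-34 + √(-24)) = -362/(-34 + 2*I*√6)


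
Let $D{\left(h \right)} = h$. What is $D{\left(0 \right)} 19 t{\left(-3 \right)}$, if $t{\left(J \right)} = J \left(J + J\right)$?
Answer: $0$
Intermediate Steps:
$t{\left(J \right)} = 2 J^{2}$ ($t{\left(J \right)} = J 2 J = 2 J^{2}$)
$D{\left(0 \right)} 19 t{\left(-3 \right)} = 0 \cdot 19 \cdot 2 \left(-3\right)^{2} = 0 \cdot 2 \cdot 9 = 0 \cdot 18 = 0$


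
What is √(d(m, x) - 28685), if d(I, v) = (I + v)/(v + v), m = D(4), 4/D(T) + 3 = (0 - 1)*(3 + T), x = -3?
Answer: I*√25815990/30 ≈ 169.36*I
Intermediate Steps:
D(T) = 4/(-6 - T) (D(T) = 4/(-3 + (0 - 1)*(3 + T)) = 4/(-3 - (3 + T)) = 4/(-3 + (-3 - T)) = 4/(-6 - T))
m = -⅖ (m = -4/(6 + 4) = -4/10 = -4*⅒ = -⅖ ≈ -0.40000)
d(I, v) = (I + v)/(2*v) (d(I, v) = (I + v)/((2*v)) = (I + v)*(1/(2*v)) = (I + v)/(2*v))
√(d(m, x) - 28685) = √((½)*(-⅖ - 3)/(-3) - 28685) = √((½)*(-⅓)*(-17/5) - 28685) = √(17/30 - 28685) = √(-860533/30) = I*√25815990/30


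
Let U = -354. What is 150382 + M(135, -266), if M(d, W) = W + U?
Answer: 149762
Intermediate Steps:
M(d, W) = -354 + W (M(d, W) = W - 354 = -354 + W)
150382 + M(135, -266) = 150382 + (-354 - 266) = 150382 - 620 = 149762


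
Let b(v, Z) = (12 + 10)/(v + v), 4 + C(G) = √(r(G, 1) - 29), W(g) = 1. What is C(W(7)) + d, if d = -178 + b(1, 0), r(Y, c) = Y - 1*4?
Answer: -171 + 4*I*√2 ≈ -171.0 + 5.6569*I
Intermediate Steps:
r(Y, c) = -4 + Y (r(Y, c) = Y - 4 = -4 + Y)
C(G) = -4 + √(-33 + G) (C(G) = -4 + √((-4 + G) - 29) = -4 + √(-33 + G))
b(v, Z) = 11/v (b(v, Z) = 22/((2*v)) = 22*(1/(2*v)) = 11/v)
d = -167 (d = -178 + 11/1 = -178 + 11*1 = -178 + 11 = -167)
C(W(7)) + d = (-4 + √(-33 + 1)) - 167 = (-4 + √(-32)) - 167 = (-4 + 4*I*√2) - 167 = -171 + 4*I*√2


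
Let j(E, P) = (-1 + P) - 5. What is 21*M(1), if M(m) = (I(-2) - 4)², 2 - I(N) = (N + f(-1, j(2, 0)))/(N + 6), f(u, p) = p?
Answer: 0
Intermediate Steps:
j(E, P) = -6 + P
I(N) = 2 - (-6 + N)/(6 + N) (I(N) = 2 - (N + (-6 + 0))/(N + 6) = 2 - (N - 6)/(6 + N) = 2 - (-6 + N)/(6 + N))
M(m) = 0 (M(m) = ((18 - 2)/(6 - 2) - 4)² = (16/4 - 4)² = ((¼)*16 - 4)² = (4 - 4)² = 0² = 0)
21*M(1) = 21*0 = 0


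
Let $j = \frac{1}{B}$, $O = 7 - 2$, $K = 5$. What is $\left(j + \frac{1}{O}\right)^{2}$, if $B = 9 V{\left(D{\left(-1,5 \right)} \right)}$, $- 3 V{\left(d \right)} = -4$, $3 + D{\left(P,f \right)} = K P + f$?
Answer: $\frac{289}{3600} \approx 0.080278$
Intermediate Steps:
$D{\left(P,f \right)} = -3 + f + 5 P$ ($D{\left(P,f \right)} = -3 + \left(5 P + f\right) = -3 + \left(f + 5 P\right) = -3 + f + 5 P$)
$V{\left(d \right)} = \frac{4}{3}$ ($V{\left(d \right)} = \left(- \frac{1}{3}\right) \left(-4\right) = \frac{4}{3}$)
$B = 12$ ($B = 9 \cdot \frac{4}{3} = 12$)
$O = 5$
$j = \frac{1}{12} \approx 0.083333$
$\left(j + \frac{1}{O}\right)^{2} = \left(\frac{1}{12} + \frac{1}{5}\right)^{2} = \left(\frac{17}{60}\right)^{2} = \frac{289}{3600}$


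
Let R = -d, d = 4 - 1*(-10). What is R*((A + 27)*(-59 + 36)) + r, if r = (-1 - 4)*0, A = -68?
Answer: -13202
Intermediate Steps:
r = 0 (r = -5*0 = 0)
d = 14 (d = 4 + 10 = 14)
R = -14 (R = -1*14 = -14)
R*((A + 27)*(-59 + 36)) + r = -14*(-68 + 27)*(-59 + 36) + 0 = -(-574)*(-23) + 0 = -14*943 + 0 = -13202 + 0 = -13202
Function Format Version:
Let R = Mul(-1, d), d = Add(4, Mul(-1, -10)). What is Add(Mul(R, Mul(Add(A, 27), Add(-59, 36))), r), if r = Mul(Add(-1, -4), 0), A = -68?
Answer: -13202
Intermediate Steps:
r = 0 (r = Mul(-5, 0) = 0)
d = 14 (d = Add(4, 10) = 14)
R = -14 (R = Mul(-1, 14) = -14)
Add(Mul(R, Mul(Add(A, 27), Add(-59, 36))), r) = Add(Mul(-14, Mul(Add(-68, 27), Add(-59, 36))), 0) = Add(Mul(-14, Mul(-41, -23)), 0) = Add(Mul(-14, 943), 0) = Add(-13202, 0) = -13202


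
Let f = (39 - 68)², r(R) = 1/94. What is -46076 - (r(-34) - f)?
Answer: -4252091/94 ≈ -45235.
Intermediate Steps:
r(R) = 1/94
f = 841 (f = (-29)² = 841)
-46076 - (r(-34) - f) = -46076 - (1/94 - 1*841) = -46076 - (1/94 - 841) = -46076 - 1*(-79053/94) = -46076 + 79053/94 = -4252091/94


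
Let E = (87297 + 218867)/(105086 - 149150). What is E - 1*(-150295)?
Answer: 1655573179/11016 ≈ 1.5029e+5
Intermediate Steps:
E = -76541/11016 (E = 306164/(-44064) = 306164*(-1/44064) = -76541/11016 ≈ -6.9482)
E - 1*(-150295) = -76541/11016 - 1*(-150295) = -76541/11016 + 150295 = 1655573179/11016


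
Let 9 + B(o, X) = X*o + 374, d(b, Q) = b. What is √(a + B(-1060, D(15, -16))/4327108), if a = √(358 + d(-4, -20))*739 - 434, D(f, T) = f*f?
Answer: √(-2031796814303439 + 3459233808166924*√354)/2163554 ≈ 116.06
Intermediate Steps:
D(f, T) = f²
B(o, X) = 365 + X*o (B(o, X) = -9 + (X*o + 374) = -9 + (374 + X*o) = 365 + X*o)
a = -434 + 739*√354 (a = √(358 - 4)*739 - 434 = √354*739 - 434 = 739*√354 - 434 = -434 + 739*√354 ≈ 13470.)
√(a + B(-1060, D(15, -16))/4327108) = √((-434 + 739*√354) + (365 + 15²*(-1060))/4327108) = √((-434 + 739*√354) + (365 + 225*(-1060))*(1/4327108)) = √((-434 + 739*√354) + (365 - 238500)*(1/4327108)) = √((-434 + 739*√354) - 238135*1/4327108) = √((-434 + 739*√354) - 238135/4327108) = √(-1878203007/4327108 + 739*√354)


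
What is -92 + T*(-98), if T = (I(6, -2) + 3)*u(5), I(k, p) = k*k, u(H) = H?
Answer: -19202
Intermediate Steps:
I(k, p) = k²
T = 195 (T = (6² + 3)*5 = (36 + 3)*5 = 39*5 = 195)
-92 + T*(-98) = -92 + 195*(-98) = -92 - 19110 = -19202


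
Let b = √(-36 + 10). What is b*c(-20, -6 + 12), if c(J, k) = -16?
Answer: -16*I*√26 ≈ -81.584*I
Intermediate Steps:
b = I*√26 (b = √(-26) = I*√26 ≈ 5.099*I)
b*c(-20, -6 + 12) = (I*√26)*(-16) = -16*I*√26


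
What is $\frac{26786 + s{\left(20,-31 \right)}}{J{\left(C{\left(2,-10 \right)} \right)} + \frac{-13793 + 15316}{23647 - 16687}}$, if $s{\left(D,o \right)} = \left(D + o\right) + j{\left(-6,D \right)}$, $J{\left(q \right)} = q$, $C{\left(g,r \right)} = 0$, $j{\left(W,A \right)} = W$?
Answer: $\frac{186312240}{1523} \approx 1.2233 \cdot 10^{5}$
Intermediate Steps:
$s{\left(D,o \right)} = -6 + D + o$ ($s{\left(D,o \right)} = \left(D + o\right) - 6 = -6 + D + o$)
$\frac{26786 + s{\left(20,-31 \right)}}{J{\left(C{\left(2,-10 \right)} \right)} + \frac{-13793 + 15316}{23647 - 16687}} = \frac{26786 - 17}{0 + \frac{-13793 + 15316}{23647 - 16687}} = \frac{26786 - 17}{0 + \frac{1523}{6960}} = \frac{26769}{0 + 1523 \cdot \frac{1}{6960}} = \frac{26769}{0 + \frac{1523}{6960}} = \frac{26769}{\frac{1523}{6960}} = 26769 \cdot \frac{6960}{1523} = \frac{186312240}{1523}$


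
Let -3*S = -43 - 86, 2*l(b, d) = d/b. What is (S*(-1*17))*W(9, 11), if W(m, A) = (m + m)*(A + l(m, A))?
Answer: -152779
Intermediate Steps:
l(b, d) = d/(2*b) (l(b, d) = (d/b)/2 = d/(2*b))
W(m, A) = 2*m*(A + A/(2*m)) (W(m, A) = (m + m)*(A + A/(2*m)) = (2*m)*(A + A/(2*m)) = 2*m*(A + A/(2*m)))
S = 43 (S = -(-43 - 86)/3 = -⅓*(-129) = 43)
(S*(-1*17))*W(9, 11) = (43*(-1*17))*(11*(1 + 2*9)) = (43*(-17))*(11*(1 + 18)) = -8041*19 = -731*209 = -152779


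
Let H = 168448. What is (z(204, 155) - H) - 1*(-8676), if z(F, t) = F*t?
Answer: -128152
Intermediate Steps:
(z(204, 155) - H) - 1*(-8676) = (204*155 - 1*168448) - 1*(-8676) = (31620 - 168448) + 8676 = -136828 + 8676 = -128152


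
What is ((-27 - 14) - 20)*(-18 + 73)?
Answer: -3355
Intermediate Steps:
((-27 - 14) - 20)*(-18 + 73) = (-41 - 20)*55 = -61*55 = -3355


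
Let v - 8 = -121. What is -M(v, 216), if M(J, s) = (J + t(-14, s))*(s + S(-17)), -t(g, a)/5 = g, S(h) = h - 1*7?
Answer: 8256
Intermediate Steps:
S(h) = -7 + h (S(h) = h - 7 = -7 + h)
t(g, a) = -5*g
v = -113 (v = 8 - 121 = -113)
M(J, s) = (-24 + s)*(70 + J) (M(J, s) = (J - 5*(-14))*(s + (-7 - 17)) = (J + 70)*(s - 24) = (70 + J)*(-24 + s) = (-24 + s)*(70 + J))
-M(v, 216) = -(-1680 - 24*(-113) + 70*216 - 113*216) = -(-1680 + 2712 + 15120 - 24408) = -1*(-8256) = 8256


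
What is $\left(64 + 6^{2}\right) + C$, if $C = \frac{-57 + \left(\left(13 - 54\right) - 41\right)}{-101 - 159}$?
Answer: $\frac{26139}{260} \approx 100.53$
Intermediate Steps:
$C = \frac{139}{260}$ ($C = \frac{-57 - 82}{-260} = \left(-57 - 82\right) \left(- \frac{1}{260}\right) = \left(-139\right) \left(- \frac{1}{260}\right) = \frac{139}{260} \approx 0.53462$)
$\left(64 + 6^{2}\right) + C = \left(64 + 6^{2}\right) + \frac{139}{260} = \left(64 + 36\right) + \frac{139}{260} = 100 + \frac{139}{260} = \frac{26139}{260}$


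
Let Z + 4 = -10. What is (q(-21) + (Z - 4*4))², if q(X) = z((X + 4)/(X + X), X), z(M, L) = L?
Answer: 2601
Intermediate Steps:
Z = -14 (Z = -4 - 10 = -14)
q(X) = X
(q(-21) + (Z - 4*4))² = (-21 + (-14 - 4*4))² = (-21 + (-14 - 16))² = (-21 - 30)² = (-51)² = 2601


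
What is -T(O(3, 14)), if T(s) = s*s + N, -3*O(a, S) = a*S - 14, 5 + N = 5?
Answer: -784/9 ≈ -87.111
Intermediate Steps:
N = 0 (N = -5 + 5 = 0)
O(a, S) = 14/3 - S*a/3 (O(a, S) = -(a*S - 14)/3 = -(S*a - 14)/3 = -(-14 + S*a)/3 = 14/3 - S*a/3)
T(s) = s**2 (T(s) = s*s + 0 = s**2 + 0 = s**2)
-T(O(3, 14)) = -(14/3 - 1/3*14*3)**2 = -(14/3 - 14)**2 = -(-28/3)**2 = -1*784/9 = -784/9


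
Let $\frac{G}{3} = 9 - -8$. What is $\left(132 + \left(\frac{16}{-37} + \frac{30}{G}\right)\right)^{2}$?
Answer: $\frac{6909931876}{395641} \approx 17465.0$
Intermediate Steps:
$G = 51$ ($G = 3 \left(9 - -8\right) = 3 \left(9 + 8\right) = 3 \cdot 17 = 51$)
$\left(132 + \left(\frac{16}{-37} + \frac{30}{G}\right)\right)^{2} = \left(132 + \left(\frac{16}{-37} + \frac{30}{51}\right)\right)^{2} = \left(132 + \left(16 \left(- \frac{1}{37}\right) + 30 \cdot \frac{1}{51}\right)\right)^{2} = \left(132 + \left(- \frac{16}{37} + \frac{10}{17}\right)\right)^{2} = \left(132 + \frac{98}{629}\right)^{2} = \left(\frac{83126}{629}\right)^{2} = \frac{6909931876}{395641}$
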